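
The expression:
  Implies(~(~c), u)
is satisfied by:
  {u: True, c: False}
  {c: False, u: False}
  {c: True, u: True}


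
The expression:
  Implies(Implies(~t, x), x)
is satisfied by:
  {x: True, t: False}
  {t: False, x: False}
  {t: True, x: True}


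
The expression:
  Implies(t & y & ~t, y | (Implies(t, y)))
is always true.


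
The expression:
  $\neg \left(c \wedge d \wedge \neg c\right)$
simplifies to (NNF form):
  $\text{True}$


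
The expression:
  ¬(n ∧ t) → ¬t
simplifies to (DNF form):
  n ∨ ¬t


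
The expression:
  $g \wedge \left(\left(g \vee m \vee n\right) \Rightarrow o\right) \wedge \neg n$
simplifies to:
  $g \wedge o \wedge \neg n$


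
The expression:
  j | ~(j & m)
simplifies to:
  True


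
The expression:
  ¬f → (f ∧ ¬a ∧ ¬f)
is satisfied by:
  {f: True}


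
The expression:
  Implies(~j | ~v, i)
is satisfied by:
  {i: True, v: True, j: True}
  {i: True, v: True, j: False}
  {i: True, j: True, v: False}
  {i: True, j: False, v: False}
  {v: True, j: True, i: False}


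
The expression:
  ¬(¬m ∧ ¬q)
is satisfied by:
  {q: True, m: True}
  {q: True, m: False}
  {m: True, q: False}


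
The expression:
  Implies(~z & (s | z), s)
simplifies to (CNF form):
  True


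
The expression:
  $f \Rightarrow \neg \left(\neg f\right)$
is always true.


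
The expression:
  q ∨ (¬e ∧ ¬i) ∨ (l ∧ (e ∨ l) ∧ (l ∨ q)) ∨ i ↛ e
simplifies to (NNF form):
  l ∨ q ∨ ¬e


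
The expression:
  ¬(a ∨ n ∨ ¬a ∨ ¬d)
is never true.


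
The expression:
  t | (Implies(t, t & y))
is always true.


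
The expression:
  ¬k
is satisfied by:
  {k: False}


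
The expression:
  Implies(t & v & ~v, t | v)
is always true.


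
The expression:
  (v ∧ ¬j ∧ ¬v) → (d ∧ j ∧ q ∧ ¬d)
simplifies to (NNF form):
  True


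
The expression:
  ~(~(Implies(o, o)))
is always true.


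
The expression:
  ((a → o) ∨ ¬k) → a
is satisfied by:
  {a: True}


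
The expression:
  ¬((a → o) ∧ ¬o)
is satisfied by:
  {a: True, o: True}
  {a: True, o: False}
  {o: True, a: False}


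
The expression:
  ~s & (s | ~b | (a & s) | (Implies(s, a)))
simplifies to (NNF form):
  ~s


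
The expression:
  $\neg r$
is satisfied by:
  {r: False}


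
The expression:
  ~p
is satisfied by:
  {p: False}


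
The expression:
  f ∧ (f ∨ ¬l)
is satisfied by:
  {f: True}


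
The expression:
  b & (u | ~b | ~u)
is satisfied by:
  {b: True}


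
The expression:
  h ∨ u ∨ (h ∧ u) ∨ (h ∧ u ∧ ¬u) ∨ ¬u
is always true.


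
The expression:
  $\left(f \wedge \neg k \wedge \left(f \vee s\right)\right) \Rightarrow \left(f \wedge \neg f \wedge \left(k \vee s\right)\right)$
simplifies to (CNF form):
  $k \vee \neg f$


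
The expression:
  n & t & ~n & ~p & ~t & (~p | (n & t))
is never true.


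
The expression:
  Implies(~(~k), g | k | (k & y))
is always true.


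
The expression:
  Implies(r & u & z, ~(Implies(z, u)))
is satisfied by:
  {u: False, z: False, r: False}
  {r: True, u: False, z: False}
  {z: True, u: False, r: False}
  {r: True, z: True, u: False}
  {u: True, r: False, z: False}
  {r: True, u: True, z: False}
  {z: True, u: True, r: False}


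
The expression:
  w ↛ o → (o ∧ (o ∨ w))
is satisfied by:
  {o: True, w: False}
  {w: False, o: False}
  {w: True, o: True}


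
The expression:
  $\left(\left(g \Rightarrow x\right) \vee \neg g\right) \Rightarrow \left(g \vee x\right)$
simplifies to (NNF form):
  $g \vee x$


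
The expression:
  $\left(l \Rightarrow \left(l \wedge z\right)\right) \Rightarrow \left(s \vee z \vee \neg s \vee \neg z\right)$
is always true.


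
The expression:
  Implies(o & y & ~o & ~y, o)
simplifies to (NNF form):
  True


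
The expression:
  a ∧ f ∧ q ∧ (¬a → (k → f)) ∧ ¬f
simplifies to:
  False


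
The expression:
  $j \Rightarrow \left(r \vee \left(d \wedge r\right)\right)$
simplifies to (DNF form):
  $r \vee \neg j$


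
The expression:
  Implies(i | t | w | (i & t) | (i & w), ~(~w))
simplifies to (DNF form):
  w | (~i & ~t)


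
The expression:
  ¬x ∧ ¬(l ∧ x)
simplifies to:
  ¬x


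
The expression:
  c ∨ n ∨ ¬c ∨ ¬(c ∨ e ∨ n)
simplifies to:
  True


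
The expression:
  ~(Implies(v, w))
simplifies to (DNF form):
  v & ~w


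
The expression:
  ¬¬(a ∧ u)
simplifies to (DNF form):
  a ∧ u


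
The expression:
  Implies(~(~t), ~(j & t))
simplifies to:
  ~j | ~t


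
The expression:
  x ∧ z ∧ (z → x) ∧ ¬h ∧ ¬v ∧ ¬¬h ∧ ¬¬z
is never true.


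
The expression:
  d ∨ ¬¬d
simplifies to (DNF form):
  d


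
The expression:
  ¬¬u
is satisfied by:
  {u: True}


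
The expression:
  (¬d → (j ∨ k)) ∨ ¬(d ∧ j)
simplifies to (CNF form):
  True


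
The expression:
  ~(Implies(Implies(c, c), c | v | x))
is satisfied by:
  {x: False, v: False, c: False}


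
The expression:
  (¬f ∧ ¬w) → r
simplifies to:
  f ∨ r ∨ w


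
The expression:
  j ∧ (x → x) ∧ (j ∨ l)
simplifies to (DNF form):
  j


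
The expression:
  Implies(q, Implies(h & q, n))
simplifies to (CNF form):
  n | ~h | ~q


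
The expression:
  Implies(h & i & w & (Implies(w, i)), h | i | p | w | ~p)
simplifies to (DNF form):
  True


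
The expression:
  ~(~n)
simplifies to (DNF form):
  n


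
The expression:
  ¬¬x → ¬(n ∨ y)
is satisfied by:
  {y: False, x: False, n: False}
  {n: True, y: False, x: False}
  {y: True, n: False, x: False}
  {n: True, y: True, x: False}
  {x: True, n: False, y: False}


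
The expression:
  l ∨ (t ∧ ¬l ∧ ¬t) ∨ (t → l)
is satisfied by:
  {l: True, t: False}
  {t: False, l: False}
  {t: True, l: True}


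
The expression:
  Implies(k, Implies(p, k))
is always true.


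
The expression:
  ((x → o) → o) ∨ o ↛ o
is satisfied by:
  {x: True, o: True}
  {x: True, o: False}
  {o: True, x: False}


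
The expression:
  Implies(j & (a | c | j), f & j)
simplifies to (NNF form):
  f | ~j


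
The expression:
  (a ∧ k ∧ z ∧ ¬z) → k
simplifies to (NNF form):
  True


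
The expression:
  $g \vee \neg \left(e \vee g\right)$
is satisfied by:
  {g: True, e: False}
  {e: False, g: False}
  {e: True, g: True}


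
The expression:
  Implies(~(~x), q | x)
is always true.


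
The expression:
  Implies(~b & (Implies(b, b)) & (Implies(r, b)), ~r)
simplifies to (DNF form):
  True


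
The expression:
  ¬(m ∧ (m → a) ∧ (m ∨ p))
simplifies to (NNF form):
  ¬a ∨ ¬m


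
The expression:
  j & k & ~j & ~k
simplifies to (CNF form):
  False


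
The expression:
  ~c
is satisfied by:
  {c: False}


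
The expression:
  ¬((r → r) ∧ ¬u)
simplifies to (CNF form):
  u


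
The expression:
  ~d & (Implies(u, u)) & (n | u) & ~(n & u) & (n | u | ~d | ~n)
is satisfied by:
  {n: True, d: False, u: False}
  {u: True, d: False, n: False}


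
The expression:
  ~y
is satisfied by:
  {y: False}


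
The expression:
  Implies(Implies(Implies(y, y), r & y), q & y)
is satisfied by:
  {q: True, y: False, r: False}
  {q: False, y: False, r: False}
  {r: True, q: True, y: False}
  {r: True, q: False, y: False}
  {y: True, q: True, r: False}
  {y: True, q: False, r: False}
  {y: True, r: True, q: True}


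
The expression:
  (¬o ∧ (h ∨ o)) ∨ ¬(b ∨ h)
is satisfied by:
  {h: False, b: False, o: False}
  {o: True, h: False, b: False}
  {h: True, o: False, b: False}
  {b: True, h: True, o: False}


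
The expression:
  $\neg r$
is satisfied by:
  {r: False}


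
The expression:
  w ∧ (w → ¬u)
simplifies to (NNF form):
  w ∧ ¬u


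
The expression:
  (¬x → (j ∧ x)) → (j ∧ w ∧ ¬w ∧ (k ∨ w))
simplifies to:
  ¬x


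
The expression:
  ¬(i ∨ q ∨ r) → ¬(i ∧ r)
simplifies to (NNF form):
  True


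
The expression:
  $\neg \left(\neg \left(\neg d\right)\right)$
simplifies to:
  $\neg d$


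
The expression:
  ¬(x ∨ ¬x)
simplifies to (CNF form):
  False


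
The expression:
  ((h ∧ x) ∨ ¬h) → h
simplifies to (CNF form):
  h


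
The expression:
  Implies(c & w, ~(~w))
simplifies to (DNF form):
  True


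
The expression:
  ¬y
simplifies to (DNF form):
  ¬y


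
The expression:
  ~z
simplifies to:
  ~z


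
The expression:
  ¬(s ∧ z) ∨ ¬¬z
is always true.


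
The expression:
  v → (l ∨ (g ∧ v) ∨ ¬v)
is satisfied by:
  {l: True, g: True, v: False}
  {l: True, g: False, v: False}
  {g: True, l: False, v: False}
  {l: False, g: False, v: False}
  {l: True, v: True, g: True}
  {l: True, v: True, g: False}
  {v: True, g: True, l: False}


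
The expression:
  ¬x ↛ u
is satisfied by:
  {u: True, x: False}
  {x: False, u: False}
  {x: True, u: True}


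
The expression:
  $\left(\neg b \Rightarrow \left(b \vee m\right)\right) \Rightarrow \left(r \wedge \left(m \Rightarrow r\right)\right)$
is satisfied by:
  {r: True, m: False, b: False}
  {r: True, b: True, m: False}
  {r: True, m: True, b: False}
  {r: True, b: True, m: True}
  {b: False, m: False, r: False}


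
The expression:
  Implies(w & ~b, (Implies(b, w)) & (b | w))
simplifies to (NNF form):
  True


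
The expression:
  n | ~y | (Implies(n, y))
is always true.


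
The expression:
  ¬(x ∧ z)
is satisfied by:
  {z: False, x: False}
  {x: True, z: False}
  {z: True, x: False}


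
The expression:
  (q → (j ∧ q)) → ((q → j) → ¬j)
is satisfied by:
  {j: False}


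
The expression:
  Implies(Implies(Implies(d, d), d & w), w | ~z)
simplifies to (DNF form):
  True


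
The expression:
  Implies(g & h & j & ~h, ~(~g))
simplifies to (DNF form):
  True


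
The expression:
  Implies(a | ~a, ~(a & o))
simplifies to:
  ~a | ~o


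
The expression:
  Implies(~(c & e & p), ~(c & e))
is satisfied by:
  {p: True, c: False, e: False}
  {c: False, e: False, p: False}
  {e: True, p: True, c: False}
  {e: True, c: False, p: False}
  {p: True, c: True, e: False}
  {c: True, p: False, e: False}
  {e: True, c: True, p: True}


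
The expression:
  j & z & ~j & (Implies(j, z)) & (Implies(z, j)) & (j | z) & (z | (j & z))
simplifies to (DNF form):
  False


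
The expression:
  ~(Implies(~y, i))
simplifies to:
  ~i & ~y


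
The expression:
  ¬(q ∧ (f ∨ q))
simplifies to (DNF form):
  ¬q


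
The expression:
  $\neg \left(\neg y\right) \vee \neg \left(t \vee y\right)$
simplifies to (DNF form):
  $y \vee \neg t$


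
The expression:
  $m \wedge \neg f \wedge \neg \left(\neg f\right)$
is never true.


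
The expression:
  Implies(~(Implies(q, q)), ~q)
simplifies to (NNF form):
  True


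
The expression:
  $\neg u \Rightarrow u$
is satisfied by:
  {u: True}


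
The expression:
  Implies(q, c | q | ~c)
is always true.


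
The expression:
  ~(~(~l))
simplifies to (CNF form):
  ~l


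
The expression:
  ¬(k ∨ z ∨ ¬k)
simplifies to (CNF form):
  False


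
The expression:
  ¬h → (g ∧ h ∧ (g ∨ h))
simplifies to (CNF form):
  h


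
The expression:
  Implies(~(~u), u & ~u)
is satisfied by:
  {u: False}


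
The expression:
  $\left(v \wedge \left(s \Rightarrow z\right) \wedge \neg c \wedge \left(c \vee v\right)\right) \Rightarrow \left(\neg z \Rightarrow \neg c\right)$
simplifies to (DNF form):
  $\text{True}$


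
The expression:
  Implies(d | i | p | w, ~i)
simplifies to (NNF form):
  ~i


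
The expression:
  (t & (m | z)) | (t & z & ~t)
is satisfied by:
  {t: True, z: True, m: True}
  {t: True, z: True, m: False}
  {t: True, m: True, z: False}


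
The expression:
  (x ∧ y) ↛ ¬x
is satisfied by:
  {x: True, y: True}


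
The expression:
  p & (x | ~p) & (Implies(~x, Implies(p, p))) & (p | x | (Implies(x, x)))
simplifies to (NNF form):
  p & x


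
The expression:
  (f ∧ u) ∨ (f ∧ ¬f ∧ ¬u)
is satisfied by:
  {u: True, f: True}


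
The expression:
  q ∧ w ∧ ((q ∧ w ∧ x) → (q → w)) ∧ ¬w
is never true.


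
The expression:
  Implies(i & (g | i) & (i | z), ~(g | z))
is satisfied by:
  {g: False, i: False, z: False}
  {z: True, g: False, i: False}
  {g: True, z: False, i: False}
  {z: True, g: True, i: False}
  {i: True, z: False, g: False}


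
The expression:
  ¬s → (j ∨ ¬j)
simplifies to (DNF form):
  True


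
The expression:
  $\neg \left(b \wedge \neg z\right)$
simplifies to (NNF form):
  $z \vee \neg b$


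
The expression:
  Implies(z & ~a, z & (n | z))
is always true.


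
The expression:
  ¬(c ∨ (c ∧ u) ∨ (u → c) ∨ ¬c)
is never true.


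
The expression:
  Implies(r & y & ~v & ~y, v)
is always true.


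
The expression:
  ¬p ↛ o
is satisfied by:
  {o: True, p: False}
  {p: False, o: False}
  {p: True, o: True}


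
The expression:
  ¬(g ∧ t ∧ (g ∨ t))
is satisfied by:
  {g: False, t: False}
  {t: True, g: False}
  {g: True, t: False}


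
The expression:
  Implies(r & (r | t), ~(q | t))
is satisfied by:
  {t: False, r: False, q: False}
  {q: True, t: False, r: False}
  {t: True, q: False, r: False}
  {q: True, t: True, r: False}
  {r: True, q: False, t: False}


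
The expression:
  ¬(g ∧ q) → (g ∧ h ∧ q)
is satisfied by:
  {g: True, q: True}


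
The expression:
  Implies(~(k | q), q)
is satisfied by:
  {k: True, q: True}
  {k: True, q: False}
  {q: True, k: False}


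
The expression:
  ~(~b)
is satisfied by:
  {b: True}


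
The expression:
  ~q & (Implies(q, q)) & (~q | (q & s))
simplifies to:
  ~q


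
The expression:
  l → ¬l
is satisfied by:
  {l: False}


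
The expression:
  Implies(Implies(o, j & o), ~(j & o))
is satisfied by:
  {o: False, j: False}
  {j: True, o: False}
  {o: True, j: False}


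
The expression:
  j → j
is always true.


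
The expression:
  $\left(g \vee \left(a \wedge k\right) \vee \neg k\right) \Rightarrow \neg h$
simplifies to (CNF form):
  $\left(k \vee \neg h\right) \wedge \left(\neg a \vee \neg h\right) \wedge \left(\neg g \vee \neg h\right)$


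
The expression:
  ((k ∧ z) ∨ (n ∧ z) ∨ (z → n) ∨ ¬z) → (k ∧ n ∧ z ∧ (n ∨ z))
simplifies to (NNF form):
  z ∧ (k ∨ ¬n) ∧ (n ∨ ¬k)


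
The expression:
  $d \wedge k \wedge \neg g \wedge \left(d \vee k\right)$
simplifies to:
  $d \wedge k \wedge \neg g$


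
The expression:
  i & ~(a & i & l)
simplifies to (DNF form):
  (i & ~a) | (i & ~l)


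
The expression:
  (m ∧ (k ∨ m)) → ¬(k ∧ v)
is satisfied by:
  {k: False, m: False, v: False}
  {v: True, k: False, m: False}
  {m: True, k: False, v: False}
  {v: True, m: True, k: False}
  {k: True, v: False, m: False}
  {v: True, k: True, m: False}
  {m: True, k: True, v: False}


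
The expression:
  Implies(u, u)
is always true.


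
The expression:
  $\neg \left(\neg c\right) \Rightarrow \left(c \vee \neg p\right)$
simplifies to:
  $\text{True}$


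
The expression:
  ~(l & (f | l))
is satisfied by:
  {l: False}


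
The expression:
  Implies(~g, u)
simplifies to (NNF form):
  g | u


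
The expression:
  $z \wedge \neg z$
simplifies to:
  $\text{False}$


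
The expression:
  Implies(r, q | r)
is always true.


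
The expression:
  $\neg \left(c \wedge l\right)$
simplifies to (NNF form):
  $\neg c \vee \neg l$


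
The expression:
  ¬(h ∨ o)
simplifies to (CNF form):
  ¬h ∧ ¬o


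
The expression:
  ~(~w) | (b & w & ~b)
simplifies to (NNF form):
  w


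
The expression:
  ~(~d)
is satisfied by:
  {d: True}


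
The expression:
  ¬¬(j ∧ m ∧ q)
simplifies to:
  j ∧ m ∧ q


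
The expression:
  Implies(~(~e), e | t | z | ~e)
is always true.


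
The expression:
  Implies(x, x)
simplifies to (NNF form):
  True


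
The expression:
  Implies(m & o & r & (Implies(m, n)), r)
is always true.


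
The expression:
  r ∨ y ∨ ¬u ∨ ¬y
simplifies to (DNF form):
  True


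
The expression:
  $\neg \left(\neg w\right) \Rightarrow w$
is always true.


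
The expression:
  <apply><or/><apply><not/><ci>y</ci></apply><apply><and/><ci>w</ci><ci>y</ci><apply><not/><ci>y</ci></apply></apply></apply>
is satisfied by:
  {y: False}


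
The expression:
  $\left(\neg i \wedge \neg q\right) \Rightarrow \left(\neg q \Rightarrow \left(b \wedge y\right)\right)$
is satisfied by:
  {i: True, b: True, q: True, y: True}
  {i: True, b: True, q: True, y: False}
  {i: True, q: True, y: True, b: False}
  {i: True, q: True, y: False, b: False}
  {i: True, b: True, y: True, q: False}
  {i: True, b: True, y: False, q: False}
  {i: True, y: True, q: False, b: False}
  {i: True, y: False, q: False, b: False}
  {b: True, q: True, y: True, i: False}
  {b: True, q: True, y: False, i: False}
  {q: True, y: True, i: False, b: False}
  {q: True, i: False, y: False, b: False}
  {b: True, y: True, i: False, q: False}


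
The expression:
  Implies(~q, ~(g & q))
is always true.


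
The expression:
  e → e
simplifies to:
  True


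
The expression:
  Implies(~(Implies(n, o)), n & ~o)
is always true.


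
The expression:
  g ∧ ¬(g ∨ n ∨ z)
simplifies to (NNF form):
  False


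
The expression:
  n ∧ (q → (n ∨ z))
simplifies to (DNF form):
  n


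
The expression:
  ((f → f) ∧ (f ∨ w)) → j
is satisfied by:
  {j: True, w: False, f: False}
  {f: True, j: True, w: False}
  {j: True, w: True, f: False}
  {f: True, j: True, w: True}
  {f: False, w: False, j: False}


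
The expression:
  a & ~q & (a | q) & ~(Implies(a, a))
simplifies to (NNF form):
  False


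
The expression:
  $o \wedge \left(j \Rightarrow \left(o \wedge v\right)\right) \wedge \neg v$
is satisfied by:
  {o: True, v: False, j: False}


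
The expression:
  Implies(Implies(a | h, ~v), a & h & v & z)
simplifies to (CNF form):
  v & (a | h)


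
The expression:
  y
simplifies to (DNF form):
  y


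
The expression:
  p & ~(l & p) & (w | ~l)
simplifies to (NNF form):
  p & ~l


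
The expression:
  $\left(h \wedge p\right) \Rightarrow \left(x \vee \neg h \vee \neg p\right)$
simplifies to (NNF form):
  $x \vee \neg h \vee \neg p$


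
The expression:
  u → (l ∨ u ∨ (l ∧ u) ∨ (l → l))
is always true.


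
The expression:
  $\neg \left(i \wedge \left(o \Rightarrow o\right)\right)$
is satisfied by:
  {i: False}


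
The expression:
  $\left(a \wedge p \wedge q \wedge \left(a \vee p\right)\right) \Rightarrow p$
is always true.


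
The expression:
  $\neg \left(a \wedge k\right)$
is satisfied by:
  {k: False, a: False}
  {a: True, k: False}
  {k: True, a: False}


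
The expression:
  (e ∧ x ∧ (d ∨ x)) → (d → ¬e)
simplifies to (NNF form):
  ¬d ∨ ¬e ∨ ¬x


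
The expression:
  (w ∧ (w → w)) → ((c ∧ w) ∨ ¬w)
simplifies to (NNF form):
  c ∨ ¬w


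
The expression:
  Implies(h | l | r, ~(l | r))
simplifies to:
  ~l & ~r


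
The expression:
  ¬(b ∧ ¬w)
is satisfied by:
  {w: True, b: False}
  {b: False, w: False}
  {b: True, w: True}


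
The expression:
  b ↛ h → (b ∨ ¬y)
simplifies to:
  True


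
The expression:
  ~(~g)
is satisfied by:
  {g: True}


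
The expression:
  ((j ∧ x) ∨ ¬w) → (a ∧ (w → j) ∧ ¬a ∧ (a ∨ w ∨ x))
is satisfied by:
  {w: True, x: False, j: False}
  {j: True, w: True, x: False}
  {x: True, w: True, j: False}


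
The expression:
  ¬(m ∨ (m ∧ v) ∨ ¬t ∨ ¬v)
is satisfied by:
  {t: True, v: True, m: False}


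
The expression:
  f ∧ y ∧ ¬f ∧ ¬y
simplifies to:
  False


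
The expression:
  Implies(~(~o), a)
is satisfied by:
  {a: True, o: False}
  {o: False, a: False}
  {o: True, a: True}


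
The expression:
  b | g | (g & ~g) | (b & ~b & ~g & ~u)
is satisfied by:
  {b: True, g: True}
  {b: True, g: False}
  {g: True, b: False}


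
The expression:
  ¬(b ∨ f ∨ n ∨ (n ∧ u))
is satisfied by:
  {n: False, f: False, b: False}


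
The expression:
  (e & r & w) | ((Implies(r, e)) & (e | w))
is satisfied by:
  {e: True, w: True, r: False}
  {e: True, w: False, r: False}
  {r: True, e: True, w: True}
  {r: True, e: True, w: False}
  {w: True, r: False, e: False}


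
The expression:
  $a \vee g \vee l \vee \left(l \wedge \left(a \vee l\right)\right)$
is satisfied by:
  {a: True, l: True, g: True}
  {a: True, l: True, g: False}
  {a: True, g: True, l: False}
  {a: True, g: False, l: False}
  {l: True, g: True, a: False}
  {l: True, g: False, a: False}
  {g: True, l: False, a: False}


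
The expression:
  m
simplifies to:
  m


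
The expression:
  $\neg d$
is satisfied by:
  {d: False}


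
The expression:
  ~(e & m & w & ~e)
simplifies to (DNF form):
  True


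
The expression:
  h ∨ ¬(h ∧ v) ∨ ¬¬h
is always true.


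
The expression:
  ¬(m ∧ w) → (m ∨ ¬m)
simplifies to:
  True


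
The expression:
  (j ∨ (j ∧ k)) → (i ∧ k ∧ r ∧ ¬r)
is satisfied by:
  {j: False}


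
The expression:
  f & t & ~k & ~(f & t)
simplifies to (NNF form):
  False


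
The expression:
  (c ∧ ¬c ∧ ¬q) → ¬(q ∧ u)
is always true.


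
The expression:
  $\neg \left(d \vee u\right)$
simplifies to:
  $\neg d \wedge \neg u$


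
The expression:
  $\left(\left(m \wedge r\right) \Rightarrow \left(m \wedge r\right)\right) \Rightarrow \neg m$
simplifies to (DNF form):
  $\neg m$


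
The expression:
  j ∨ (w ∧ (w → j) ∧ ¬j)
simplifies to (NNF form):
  j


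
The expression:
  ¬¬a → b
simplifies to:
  b ∨ ¬a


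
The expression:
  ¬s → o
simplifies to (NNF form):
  o ∨ s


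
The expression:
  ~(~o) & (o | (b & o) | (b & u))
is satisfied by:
  {o: True}


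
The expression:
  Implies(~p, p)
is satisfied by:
  {p: True}


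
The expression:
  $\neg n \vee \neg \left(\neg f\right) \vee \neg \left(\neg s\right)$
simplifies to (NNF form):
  $f \vee s \vee \neg n$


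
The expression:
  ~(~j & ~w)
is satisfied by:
  {w: True, j: True}
  {w: True, j: False}
  {j: True, w: False}


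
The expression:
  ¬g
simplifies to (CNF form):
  ¬g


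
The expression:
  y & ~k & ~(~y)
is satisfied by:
  {y: True, k: False}


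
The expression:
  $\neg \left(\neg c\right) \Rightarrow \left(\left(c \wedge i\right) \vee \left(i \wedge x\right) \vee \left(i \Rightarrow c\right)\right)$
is always true.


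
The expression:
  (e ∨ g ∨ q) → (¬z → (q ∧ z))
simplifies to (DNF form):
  z ∨ (¬e ∧ ¬g ∧ ¬q)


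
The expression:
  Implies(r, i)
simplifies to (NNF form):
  i | ~r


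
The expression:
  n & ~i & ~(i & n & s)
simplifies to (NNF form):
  n & ~i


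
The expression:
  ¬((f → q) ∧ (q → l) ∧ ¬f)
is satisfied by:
  {f: True, q: True, l: False}
  {f: True, q: False, l: False}
  {f: True, l: True, q: True}
  {f: True, l: True, q: False}
  {q: True, l: False, f: False}


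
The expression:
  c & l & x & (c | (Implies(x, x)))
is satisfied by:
  {c: True, x: True, l: True}


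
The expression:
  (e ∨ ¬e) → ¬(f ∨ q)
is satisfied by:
  {q: False, f: False}


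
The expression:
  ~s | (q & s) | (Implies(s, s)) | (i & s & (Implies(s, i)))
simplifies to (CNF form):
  True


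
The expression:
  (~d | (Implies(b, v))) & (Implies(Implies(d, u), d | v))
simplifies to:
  v | (d & ~b)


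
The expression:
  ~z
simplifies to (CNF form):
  ~z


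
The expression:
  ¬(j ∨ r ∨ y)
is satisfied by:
  {y: False, r: False, j: False}


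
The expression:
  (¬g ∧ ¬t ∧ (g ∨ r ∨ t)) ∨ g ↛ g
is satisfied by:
  {r: True, g: False, t: False}


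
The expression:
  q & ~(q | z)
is never true.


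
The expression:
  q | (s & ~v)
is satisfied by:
  {q: True, s: True, v: False}
  {q: True, v: False, s: False}
  {q: True, s: True, v: True}
  {q: True, v: True, s: False}
  {s: True, v: False, q: False}


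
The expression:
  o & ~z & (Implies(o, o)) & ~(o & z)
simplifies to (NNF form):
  o & ~z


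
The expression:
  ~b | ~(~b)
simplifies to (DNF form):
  True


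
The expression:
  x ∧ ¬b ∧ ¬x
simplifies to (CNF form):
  False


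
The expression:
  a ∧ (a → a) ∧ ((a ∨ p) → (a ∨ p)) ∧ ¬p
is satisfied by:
  {a: True, p: False}


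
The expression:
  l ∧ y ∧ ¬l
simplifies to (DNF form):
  False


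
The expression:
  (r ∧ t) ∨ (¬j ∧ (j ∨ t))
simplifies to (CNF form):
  t ∧ (r ∨ ¬j)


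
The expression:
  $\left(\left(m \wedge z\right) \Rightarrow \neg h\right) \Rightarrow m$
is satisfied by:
  {m: True}


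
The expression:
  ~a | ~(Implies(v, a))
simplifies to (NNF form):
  ~a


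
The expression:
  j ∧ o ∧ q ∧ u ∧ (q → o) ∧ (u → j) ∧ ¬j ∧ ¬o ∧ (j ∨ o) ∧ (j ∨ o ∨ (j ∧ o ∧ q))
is never true.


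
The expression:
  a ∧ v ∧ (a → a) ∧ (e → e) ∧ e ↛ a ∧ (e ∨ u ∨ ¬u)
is never true.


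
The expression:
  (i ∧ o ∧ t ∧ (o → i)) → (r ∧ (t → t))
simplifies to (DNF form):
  r ∨ ¬i ∨ ¬o ∨ ¬t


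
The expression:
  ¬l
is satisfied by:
  {l: False}


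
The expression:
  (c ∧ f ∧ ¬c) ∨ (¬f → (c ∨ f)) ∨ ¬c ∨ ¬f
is always true.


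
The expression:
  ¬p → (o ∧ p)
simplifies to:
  p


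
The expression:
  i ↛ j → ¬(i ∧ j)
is always true.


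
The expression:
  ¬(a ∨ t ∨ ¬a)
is never true.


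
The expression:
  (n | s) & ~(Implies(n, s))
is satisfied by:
  {n: True, s: False}


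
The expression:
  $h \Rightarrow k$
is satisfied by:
  {k: True, h: False}
  {h: False, k: False}
  {h: True, k: True}


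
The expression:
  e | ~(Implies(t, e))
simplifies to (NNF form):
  e | t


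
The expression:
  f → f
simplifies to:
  True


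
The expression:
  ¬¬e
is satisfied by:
  {e: True}


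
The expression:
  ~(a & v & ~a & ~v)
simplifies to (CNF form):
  True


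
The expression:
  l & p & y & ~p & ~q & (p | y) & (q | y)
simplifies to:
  False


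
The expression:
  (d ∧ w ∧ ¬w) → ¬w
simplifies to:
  True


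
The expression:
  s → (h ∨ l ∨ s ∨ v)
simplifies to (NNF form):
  True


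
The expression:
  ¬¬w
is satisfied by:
  {w: True}


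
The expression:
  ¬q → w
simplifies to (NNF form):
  q ∨ w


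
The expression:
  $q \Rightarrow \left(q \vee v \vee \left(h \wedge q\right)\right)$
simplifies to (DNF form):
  $\text{True}$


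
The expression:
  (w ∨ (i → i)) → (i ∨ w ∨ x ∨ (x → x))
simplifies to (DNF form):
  True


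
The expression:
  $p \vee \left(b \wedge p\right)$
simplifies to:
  $p$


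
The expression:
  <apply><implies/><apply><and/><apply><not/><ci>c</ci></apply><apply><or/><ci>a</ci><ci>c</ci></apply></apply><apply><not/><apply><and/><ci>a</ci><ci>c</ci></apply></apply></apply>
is always true.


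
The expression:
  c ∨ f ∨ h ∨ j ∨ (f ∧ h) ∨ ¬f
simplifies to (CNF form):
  True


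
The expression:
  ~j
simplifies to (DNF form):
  ~j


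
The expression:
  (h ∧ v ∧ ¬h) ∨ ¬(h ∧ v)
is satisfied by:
  {h: False, v: False}
  {v: True, h: False}
  {h: True, v: False}


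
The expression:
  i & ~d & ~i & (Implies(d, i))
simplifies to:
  False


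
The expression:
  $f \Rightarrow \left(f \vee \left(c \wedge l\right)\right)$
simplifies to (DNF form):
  $\text{True}$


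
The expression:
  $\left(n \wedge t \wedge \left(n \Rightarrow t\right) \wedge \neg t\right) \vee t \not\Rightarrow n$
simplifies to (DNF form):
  $t \wedge \neg n$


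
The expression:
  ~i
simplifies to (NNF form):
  ~i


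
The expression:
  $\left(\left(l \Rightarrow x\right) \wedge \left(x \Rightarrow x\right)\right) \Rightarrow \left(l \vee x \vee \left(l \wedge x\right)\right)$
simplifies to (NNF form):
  $l \vee x$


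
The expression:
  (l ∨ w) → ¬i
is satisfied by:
  {w: False, i: False, l: False}
  {l: True, w: False, i: False}
  {w: True, l: False, i: False}
  {l: True, w: True, i: False}
  {i: True, l: False, w: False}


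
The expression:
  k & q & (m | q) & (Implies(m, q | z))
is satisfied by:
  {q: True, k: True}


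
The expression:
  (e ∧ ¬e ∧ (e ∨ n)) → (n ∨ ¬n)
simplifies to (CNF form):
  True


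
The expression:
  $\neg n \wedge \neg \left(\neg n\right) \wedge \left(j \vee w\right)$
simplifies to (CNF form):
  $\text{False}$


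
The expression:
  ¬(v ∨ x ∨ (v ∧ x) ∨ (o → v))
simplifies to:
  o ∧ ¬v ∧ ¬x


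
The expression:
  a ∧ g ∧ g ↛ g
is never true.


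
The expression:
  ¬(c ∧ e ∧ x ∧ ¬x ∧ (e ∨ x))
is always true.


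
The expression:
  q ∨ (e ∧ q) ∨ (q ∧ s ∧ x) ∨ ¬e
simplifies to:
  q ∨ ¬e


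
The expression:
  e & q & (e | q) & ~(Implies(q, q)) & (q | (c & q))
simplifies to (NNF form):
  False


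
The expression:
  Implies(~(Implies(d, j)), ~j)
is always true.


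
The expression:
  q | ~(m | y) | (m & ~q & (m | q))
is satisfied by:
  {q: True, m: True, y: False}
  {q: True, m: False, y: False}
  {m: True, q: False, y: False}
  {q: False, m: False, y: False}
  {y: True, q: True, m: True}
  {y: True, q: True, m: False}
  {y: True, m: True, q: False}


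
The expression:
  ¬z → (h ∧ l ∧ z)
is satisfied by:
  {z: True}


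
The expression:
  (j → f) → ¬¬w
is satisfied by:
  {w: True, j: True, f: False}
  {w: True, j: False, f: False}
  {f: True, w: True, j: True}
  {f: True, w: True, j: False}
  {j: True, f: False, w: False}


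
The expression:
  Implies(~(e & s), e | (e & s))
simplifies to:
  e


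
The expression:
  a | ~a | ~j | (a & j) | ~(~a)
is always true.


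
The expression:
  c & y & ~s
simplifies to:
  c & y & ~s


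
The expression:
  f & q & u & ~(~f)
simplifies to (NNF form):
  f & q & u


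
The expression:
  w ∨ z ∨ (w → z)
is always true.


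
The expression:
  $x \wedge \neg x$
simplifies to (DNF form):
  $\text{False}$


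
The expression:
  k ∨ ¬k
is always true.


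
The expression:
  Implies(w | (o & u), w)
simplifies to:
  w | ~o | ~u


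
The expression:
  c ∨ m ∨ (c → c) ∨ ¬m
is always true.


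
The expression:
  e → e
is always true.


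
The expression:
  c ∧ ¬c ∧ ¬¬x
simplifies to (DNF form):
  False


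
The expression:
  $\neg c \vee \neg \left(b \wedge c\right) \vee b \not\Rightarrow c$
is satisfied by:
  {c: False, b: False}
  {b: True, c: False}
  {c: True, b: False}


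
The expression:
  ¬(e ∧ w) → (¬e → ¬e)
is always true.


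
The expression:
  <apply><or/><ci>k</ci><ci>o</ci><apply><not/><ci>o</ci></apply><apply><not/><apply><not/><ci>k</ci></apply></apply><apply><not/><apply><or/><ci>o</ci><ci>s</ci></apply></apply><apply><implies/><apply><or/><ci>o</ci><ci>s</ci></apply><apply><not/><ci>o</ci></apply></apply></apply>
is always true.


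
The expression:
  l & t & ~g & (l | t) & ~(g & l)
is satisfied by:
  {t: True, l: True, g: False}


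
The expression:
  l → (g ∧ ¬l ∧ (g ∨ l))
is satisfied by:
  {l: False}


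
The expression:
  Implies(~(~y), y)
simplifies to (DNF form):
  True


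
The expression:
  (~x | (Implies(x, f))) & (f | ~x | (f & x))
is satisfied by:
  {f: True, x: False}
  {x: False, f: False}
  {x: True, f: True}


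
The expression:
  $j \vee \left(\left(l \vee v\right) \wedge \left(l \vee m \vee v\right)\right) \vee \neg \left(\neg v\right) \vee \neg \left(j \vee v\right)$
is always true.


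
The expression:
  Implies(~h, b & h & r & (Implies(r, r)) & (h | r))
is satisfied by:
  {h: True}


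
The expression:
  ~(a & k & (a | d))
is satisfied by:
  {k: False, a: False}
  {a: True, k: False}
  {k: True, a: False}


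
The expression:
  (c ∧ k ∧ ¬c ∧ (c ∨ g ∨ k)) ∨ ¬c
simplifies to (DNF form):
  ¬c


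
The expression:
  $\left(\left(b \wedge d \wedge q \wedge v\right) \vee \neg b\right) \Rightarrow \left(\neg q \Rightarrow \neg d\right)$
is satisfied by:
  {b: True, q: True, d: False}
  {b: True, q: False, d: False}
  {q: True, b: False, d: False}
  {b: False, q: False, d: False}
  {b: True, d: True, q: True}
  {b: True, d: True, q: False}
  {d: True, q: True, b: False}


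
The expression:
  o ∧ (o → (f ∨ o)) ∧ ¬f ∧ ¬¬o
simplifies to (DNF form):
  o ∧ ¬f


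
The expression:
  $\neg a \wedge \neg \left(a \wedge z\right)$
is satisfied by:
  {a: False}


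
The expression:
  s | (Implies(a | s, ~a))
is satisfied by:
  {s: True, a: False}
  {a: False, s: False}
  {a: True, s: True}


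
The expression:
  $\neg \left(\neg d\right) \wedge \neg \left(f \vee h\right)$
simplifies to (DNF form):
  $d \wedge \neg f \wedge \neg h$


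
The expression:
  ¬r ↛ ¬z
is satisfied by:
  {z: True, r: False}


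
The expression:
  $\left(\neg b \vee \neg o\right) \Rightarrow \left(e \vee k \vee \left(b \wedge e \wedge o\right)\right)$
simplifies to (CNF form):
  $\left(b \vee e \vee k\right) \wedge \left(e \vee k \vee o\right)$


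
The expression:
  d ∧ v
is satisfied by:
  {d: True, v: True}


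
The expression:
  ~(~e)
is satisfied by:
  {e: True}


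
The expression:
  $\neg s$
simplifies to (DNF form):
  $\neg s$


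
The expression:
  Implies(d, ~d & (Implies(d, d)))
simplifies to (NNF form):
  ~d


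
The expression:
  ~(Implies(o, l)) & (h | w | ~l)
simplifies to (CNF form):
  o & ~l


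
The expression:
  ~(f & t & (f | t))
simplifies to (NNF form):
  ~f | ~t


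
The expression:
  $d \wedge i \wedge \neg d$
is never true.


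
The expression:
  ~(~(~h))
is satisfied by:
  {h: False}


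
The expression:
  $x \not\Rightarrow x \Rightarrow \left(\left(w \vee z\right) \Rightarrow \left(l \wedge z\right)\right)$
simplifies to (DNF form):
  $\text{True}$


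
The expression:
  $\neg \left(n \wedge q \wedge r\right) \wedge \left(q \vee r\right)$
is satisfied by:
  {r: True, n: False, q: False}
  {r: True, q: True, n: False}
  {r: True, n: True, q: False}
  {q: True, n: False, r: False}
  {q: True, n: True, r: False}


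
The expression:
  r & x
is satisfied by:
  {r: True, x: True}


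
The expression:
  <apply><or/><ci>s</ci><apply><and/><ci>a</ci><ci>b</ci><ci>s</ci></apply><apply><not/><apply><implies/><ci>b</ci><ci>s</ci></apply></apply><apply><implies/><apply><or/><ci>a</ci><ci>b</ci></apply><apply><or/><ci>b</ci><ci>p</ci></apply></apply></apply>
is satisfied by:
  {b: True, p: True, s: True, a: False}
  {b: True, p: True, s: False, a: False}
  {b: True, s: True, p: False, a: False}
  {b: True, s: False, p: False, a: False}
  {p: True, s: True, b: False, a: False}
  {p: True, b: False, s: False, a: False}
  {p: False, s: True, b: False, a: False}
  {p: False, b: False, s: False, a: False}
  {b: True, a: True, p: True, s: True}
  {b: True, a: True, p: True, s: False}
  {b: True, a: True, s: True, p: False}
  {b: True, a: True, s: False, p: False}
  {a: True, p: True, s: True, b: False}
  {a: True, p: True, s: False, b: False}
  {a: True, s: True, p: False, b: False}


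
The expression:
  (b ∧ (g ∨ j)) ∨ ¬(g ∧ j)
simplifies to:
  b ∨ ¬g ∨ ¬j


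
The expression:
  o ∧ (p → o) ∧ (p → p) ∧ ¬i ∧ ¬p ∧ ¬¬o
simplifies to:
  o ∧ ¬i ∧ ¬p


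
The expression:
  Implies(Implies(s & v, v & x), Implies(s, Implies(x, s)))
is always true.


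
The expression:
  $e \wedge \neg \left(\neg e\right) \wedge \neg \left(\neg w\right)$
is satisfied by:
  {e: True, w: True}


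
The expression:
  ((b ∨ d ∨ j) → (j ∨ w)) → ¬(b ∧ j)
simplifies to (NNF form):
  ¬b ∨ ¬j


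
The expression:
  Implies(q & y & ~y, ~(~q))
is always true.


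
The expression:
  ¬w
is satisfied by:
  {w: False}


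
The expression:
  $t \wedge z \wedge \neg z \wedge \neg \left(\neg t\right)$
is never true.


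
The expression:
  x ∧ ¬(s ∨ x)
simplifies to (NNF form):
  False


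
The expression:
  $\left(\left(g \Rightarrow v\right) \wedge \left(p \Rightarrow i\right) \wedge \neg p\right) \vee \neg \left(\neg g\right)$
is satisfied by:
  {g: True, p: False}
  {p: False, g: False}
  {p: True, g: True}


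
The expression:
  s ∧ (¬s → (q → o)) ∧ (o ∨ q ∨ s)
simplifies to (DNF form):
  s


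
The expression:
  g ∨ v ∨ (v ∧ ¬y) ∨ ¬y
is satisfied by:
  {v: True, g: True, y: False}
  {v: True, g: False, y: False}
  {g: True, v: False, y: False}
  {v: False, g: False, y: False}
  {y: True, v: True, g: True}
  {y: True, v: True, g: False}
  {y: True, g: True, v: False}


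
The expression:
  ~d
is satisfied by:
  {d: False}


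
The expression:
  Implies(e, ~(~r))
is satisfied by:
  {r: True, e: False}
  {e: False, r: False}
  {e: True, r: True}


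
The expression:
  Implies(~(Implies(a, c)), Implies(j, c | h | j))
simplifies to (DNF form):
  True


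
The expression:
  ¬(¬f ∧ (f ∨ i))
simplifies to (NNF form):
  f ∨ ¬i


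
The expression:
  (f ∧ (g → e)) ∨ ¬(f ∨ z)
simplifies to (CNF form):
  (f ∨ ¬f) ∧ (f ∨ ¬z) ∧ (e ∨ f ∨ ¬f) ∧ (e ∨ f ∨ ¬z) ∧ (e ∨ ¬f ∨ ¬g) ∧ (e ∨ ¬g ∨ ¬z) ∧ (f ∨ ¬f ∨ ¬g) ∧ (f ∨ ¬g ∨ ¬z)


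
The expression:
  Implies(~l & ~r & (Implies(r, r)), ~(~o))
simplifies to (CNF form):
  l | o | r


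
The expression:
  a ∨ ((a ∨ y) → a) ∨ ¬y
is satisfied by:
  {a: True, y: False}
  {y: False, a: False}
  {y: True, a: True}


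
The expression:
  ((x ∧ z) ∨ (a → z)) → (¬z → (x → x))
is always true.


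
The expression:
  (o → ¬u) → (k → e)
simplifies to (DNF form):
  e ∨ (o ∧ u) ∨ ¬k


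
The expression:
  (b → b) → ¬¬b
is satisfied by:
  {b: True}


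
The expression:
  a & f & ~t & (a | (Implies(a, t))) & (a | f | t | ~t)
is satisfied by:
  {a: True, f: True, t: False}


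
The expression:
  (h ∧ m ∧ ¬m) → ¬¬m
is always true.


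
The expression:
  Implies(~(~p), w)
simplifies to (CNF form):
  w | ~p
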